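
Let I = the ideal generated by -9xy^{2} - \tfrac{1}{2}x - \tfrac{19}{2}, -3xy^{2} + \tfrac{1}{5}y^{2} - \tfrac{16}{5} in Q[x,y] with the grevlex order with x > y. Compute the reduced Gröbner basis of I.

G = {x^{2} - \tfrac{4}{15}x - \tfrac{19}{15}, y^{2} + \tfrac{5}{6}x - \tfrac{1}{6}}

The reduced Gröbner basis is the canonical form of the ideal for this ordering.

f_1 = -9xy^{2} - \tfrac{1}{2}x - \tfrac{19}{2}, LT = xy^{2}.
f_2 = -3xy^{2} + \tfrac{1}{5}y^{2} - \tfrac{16}{5}, LT = xy^{2}.

S(f_1,f_2): lcm = xy^{2}. S = \tfrac{1}{15}y^{2} + \tfrac{1}{18}x - \tfrac{1}{90}.
  leading term y^{2}: no divisor's leading term divides it; move \tfrac{1}{15}y^{2} to the remainder.
  leading term x: no divisor's leading term divides it; move \tfrac{1}{18}x to the remainder.
  leading term 1: no divisor's leading term divides it; move -\tfrac{1}{90} to the remainder.
  remainder \tfrac{1}{15}y^{2} + \tfrac{1}{18}x - \tfrac{1}{90} ≠ 0; add g_3 = \tfrac{1}{15}y^{2} + \tfrac{1}{18}x - \tfrac{1}{90} to the basis.

S(f_1,g_3): lcm = xy^{2}. S = -\tfrac{5}{6}x^{2} + \tfrac{2}{9}x + \tfrac{19}{18}.
  leading term x^{2}: no divisor's leading term divides it; move -\tfrac{5}{6}x^{2} to the remainder.
  leading term x: no divisor's leading term divides it; move \tfrac{2}{9}x to the remainder.
  leading term 1: no divisor's leading term divides it; move \tfrac{19}{18} to the remainder.
  remainder -\tfrac{5}{6}x^{2} + \tfrac{2}{9}x + \tfrac{19}{18} ≠ 0; add g_4 = -\tfrac{5}{6}x^{2} + \tfrac{2}{9}x + \tfrac{19}{18} to the basis.

The other S-polynomials (S(f_2,g_3), S(f_1,g_4), S(f_2,g_4), S(g_3,g_4)) all reduce to 0 modulo the current basis, so we have a Gröbner basis.
Inter-reduce: drop elements whose leading term is divisible by another's, tail-reduce, and make monic.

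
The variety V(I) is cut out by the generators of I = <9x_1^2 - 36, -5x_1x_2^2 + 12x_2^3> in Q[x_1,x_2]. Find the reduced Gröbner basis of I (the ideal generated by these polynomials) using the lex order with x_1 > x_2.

f_1 = 9x_1^2 - 36, LT = x_1^2.
f_2 = -5x_1x_2^2 + 12x_2^3, LT = x_1x_2^2.

S(f_1,f_2): lcm = x_1^2x_2^2. S = 12/5x_1x_2^3 - 4x_2^2.
  reduce S modulo (f_1, f_2):
  remainder 144/25x_2^4 - 4x_2^2 ≠ 0; add g_3 = 144/25x_2^4 - 4x_2^2 to the basis.

The other S-polynomials (S(f_1,g_3), S(f_2,g_3)) all reduce to 0 modulo the current basis, so we have a Gröbner basis.

G = {x_1^2 - 4, x_1x_2^2 - 12/5x_2^3, x_2^4 - 25/36x_2^2}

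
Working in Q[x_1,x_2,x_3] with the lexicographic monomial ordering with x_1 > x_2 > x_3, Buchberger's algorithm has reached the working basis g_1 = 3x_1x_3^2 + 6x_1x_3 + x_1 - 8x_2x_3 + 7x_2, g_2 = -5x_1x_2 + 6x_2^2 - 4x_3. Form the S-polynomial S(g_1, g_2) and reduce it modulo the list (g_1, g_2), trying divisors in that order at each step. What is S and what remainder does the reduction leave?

S(g_1, g_2) = 2x_1x_2x_3 + 1/3x_1x_2 + 6/5x_2^2x_3^2 - 8/3x_2^2x_3 + 7/3x_2^2 - 4/5x_3^3; remainder on division = 6/5x_2^2x_3^2 - 4/15x_2^2x_3 + 41/15x_2^2 - 4/5x_3^3 - 8/5x_3^2 - 4/15x_3.

lcm(LM(g_1), LM(g_2)) = x_1x_2x_3^2.
S = (lcm/LT(g_1))·g_1 − (lcm/LT(g_2))·g_2 = 2x_1x_2x_3 + 1/3x_1x_2 + 6/5x_2^2x_3^2 - 8/3x_2^2x_3 + 7/3x_2^2 - 4/5x_3^3.
Reduce S modulo (g_1, g_2) in that order:
  leading term x_1x_2x_3: subtract (-2/5x_3)·g_2 from 2x_1x_2x_3 + 1/3x_1x_2 + 6/5x_2^2x_3^2 - 8/3x_2^2x_3 + 7/3x_2^2 - 4/5x_3^3 → 1/3x_1x_2 + 6/5x_2^2x_3^2 - 4/15x_2^2x_3 + 7/3x_2^2 - 4/5x_3^3 - 8/5x_3^2
  leading term x_1x_2: subtract (-1/15)·g_2 from 1/3x_1x_2 + 6/5x_2^2x_3^2 - 4/15x_2^2x_3 + 7/3x_2^2 - 4/5x_3^3 - 8/5x_3^2 → 6/5x_2^2x_3^2 - 4/15x_2^2x_3 + 41/15x_2^2 - 4/5x_3^3 - 8/5x_3^2 - 4/15x_3
  leading term x_2^2x_3^2: no divisor's leading term divides it; move 6/5x_2^2x_3^2 to the remainder.
  leading term x_2^2x_3: no divisor's leading term divides it; move -4/15x_2^2x_3 to the remainder.
  leading term x_2^2: no divisor's leading term divides it; move 41/15x_2^2 to the remainder.
  leading term x_3^3: no divisor's leading term divides it; move -4/5x_3^3 to the remainder.
  leading term x_3^2: no divisor's leading term divides it; move -8/5x_3^2 to the remainder.
  leading term x_3: no divisor's leading term divides it; move -4/15x_3 to the remainder.
The remainder 6/5x_2^2x_3^2 - 4/15x_2^2x_3 + 41/15x_2^2 - 4/5x_3^3 - 8/5x_3^2 - 4/15x_3 is nonzero, so it would be added as the next basis element.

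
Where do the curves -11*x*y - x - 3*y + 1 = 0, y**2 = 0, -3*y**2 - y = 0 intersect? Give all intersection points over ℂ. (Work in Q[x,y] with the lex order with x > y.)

Compute a lex Gröbner basis by Buchberger's algorithm.
f_1 = -11*x*y - x - 3*y + 1, LT = x*y.
f_2 = y**2, LT = y**2.
f_3 = -3*y**2 - y, LT = y**2.

S(f_1,f_2): lcm = x*y**2. S = 1/11*x*y + 3/11*y**2 - 1/11*y.
  leading term x*y: subtract (-1/121)·f_1 from 1/11*x*y + 3/11*y**2 - 1/11*y → -1/121*x + 3/11*y**2 - 14/121*y + 1/121
  leading term x: no divisor's leading term divides it; move -1/121*x to the remainder.
  leading term y**2: subtract (3/11)·f_2 from 3/11*y**2 - 14/121*y + 1/121 → -14/121*y + 1/121
  leading term y: no divisor's leading term divides it; move -14/121*y to the remainder.
  leading term 1: no divisor's leading term divides it; move 1/121 to the remainder.
  remainder -1/121*x - 14/121*y + 1/121 ≠ 0; add h_4 = -1/121*x - 14/121*y + 1/121 to the basis.

S(f_1,f_3): lcm = x*y**2. S = -8/33*x*y + 3/11*y**2 - 1/11*y.
  leading term x*y: subtract (8/363)·f_1 from -8/33*x*y + 3/11*y**2 - 1/11*y → 8/363*x + 3/11*y**2 - 3/121*y - 8/363
  leading term x: subtract (-8/3)·h_4 from 8/363*x + 3/11*y**2 - 3/121*y - 8/363 → 3/11*y**2 - 1/3*y
  leading term y**2: subtract (3/11)·f_2 from 3/11*y**2 - 1/3*y → -1/3*y
  leading term y: no divisor's leading term divides it; move -1/3*y to the remainder.
  remainder -1/3*y ≠ 0; add h_5 = -1/3*y to the basis.

S(f_2,f_3): lcm = y**2. S = -1/3*y.
  leading term y: subtract (1)·h_5 from -1/3*y → 0
  remainder 0.

S(f_1,h_4): lcm = x*y. S = 1/11*x - 14*y**2 + 14/11*y - 1/11.
  leading term x: subtract (-11)·h_4 from 1/11*x - 14*y**2 + 14/11*y - 1/11 → -14*y**2
  leading term y**2: subtract (-14)·f_2 from -14*y**2 → 0
  remainder 0.

S(f_2,h_4): leading monomials are coprime, so the S-polynomial reduces to 0 (Buchberger's first criterion).
S(f_3,h_4): leading monomials are coprime, so the S-polynomial reduces to 0 (Buchberger's first criterion).
S(f_1,h_5): lcm = x*y. S = 1/11*x + 3/11*y - 1/11.
  leading term x: subtract (-11)·h_4 from 1/11*x + 3/11*y - 1/11 → -y
  leading term y: subtract (3)·h_5 from -y → 0
  remainder 0.

S(f_2,h_5): lcm = y**2. S = 0.
  remainder 0.

S(f_3,h_5): lcm = y**2. S = 1/3*y.
  leading term y: subtract (-1)·h_5 from 1/3*y → 0
  remainder 0.

S(h_4,h_5): leading monomials are coprime, so the S-polynomial reduces to 0 (Buchberger's first criterion).
Every S-polynomial of the final basis reduces to 0, so we have a Gröbner basis.
Inter-reduce: drop elements whose leading term is divisible by another's, tail-reduce, and make monic.
Reduced Gröbner basis: {x - 1, y}.

From the last basis element, y = 0, so y takes values in {0}. Each choice, substituted upward through the basis, yields the corresponding point(s) of the solution set.
  y = 0: the earlier basis element becomes x - 1 = 0, giving x = 1 — point (1, 0).
Each listed point satisfies every original equation (direct substitution).

{(1, 0)}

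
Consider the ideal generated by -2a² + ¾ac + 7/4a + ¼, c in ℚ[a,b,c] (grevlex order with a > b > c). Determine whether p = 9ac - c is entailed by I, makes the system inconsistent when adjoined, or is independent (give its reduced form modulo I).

First compute the reduced Gröbner basis of I by Buchberger's algorithm.
f_1 = -2a² + ¾ac + 7/4a + ¼, LT = a².
f_2 = c, LT = c.

The S-polynomials (S(f_1,f_2)) all reduce to 0 modulo the current basis, so we have a Gröbner basis.
Inter-reduce: drop elements whose leading term is divisible by another's, tail-reduce, and make monic.
Reduced Gröbner basis: {a² - ⅞a - ⅛, c}.
Label its elements g_1 = a² - ⅞a - ⅛, g_2 = c.

Reduce p = 9ac - c modulo G:
  leading term ac: subtract (9a)·g_2 from 9ac - c → -c
  leading term c: subtract (-1)·g_2 from -c → 0
  normal form = 0.
Since the normal form is 0, p ∈ I.

9ac - c lies in I (it reduces to 0).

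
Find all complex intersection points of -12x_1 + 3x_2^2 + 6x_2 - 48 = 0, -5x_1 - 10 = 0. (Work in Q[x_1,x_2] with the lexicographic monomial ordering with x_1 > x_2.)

{(-2, -4), (-2, 2)}

Compute a lex Gröbner basis by Buchberger's algorithm.
f_1 = -12x_1 + 3x_2^2 + 6x_2 - 48, LT = x_1.
f_2 = -5x_1 - 10, LT = x_1.

S(f_1,f_2): lcm = x_1. S = -1/4x_2^2 - 1/2x_2 + 2.
  leading term x_2^2: no divisor's leading term divides it; move -1/4x_2^2 to the remainder.
  leading term x_2: no divisor's leading term divides it; move -1/2x_2 to the remainder.
  leading term 1: no divisor's leading term divides it; move 2 to the remainder.
  remainder -1/4x_2^2 - 1/2x_2 + 2 ≠ 0; add h_3 = -1/4x_2^2 - 1/2x_2 + 2 to the basis.

The other S-polynomials (S(f_1,h_3), S(f_2,h_3)) all reduce to 0 modulo the current basis, so we have a Gröbner basis.
Inter-reduce: drop elements whose leading term is divisible by another's, tail-reduce, and make monic.
Reduced Gröbner basis: {x_1 + 2, x_2^2 + 2x_2 - 8}.

A lex Gröbner basis eliminates variables successively. Here x_2^2 + 2x_2 - 8 depends only on x_2, with roots {-4, 2}; lifting each root through the earlier basis elements recovers the full solutions.
  x_2 = -4: the earlier basis element becomes x_1 + 2 = 0, giving x_1 = -2 — point (-2, -4).
  x_2 = 2: the earlier basis element becomes x_1 + 2 = 0, giving x_1 = -2 — point (-2, 2).
Check: every point annihilates each of the original generators.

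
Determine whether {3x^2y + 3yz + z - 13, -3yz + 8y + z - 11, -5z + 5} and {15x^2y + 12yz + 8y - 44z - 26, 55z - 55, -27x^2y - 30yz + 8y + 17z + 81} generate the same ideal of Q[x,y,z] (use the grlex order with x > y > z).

Equality of ideals is decidable: compute both reduced Gröbner bases (unique for the ordering) and check whether they agree.
Buchberger on the first generating set:
f_1 = 3x^2y + 3yz + z - 13, LT = x^2y.
f_2 = -3yz + 8y + z - 11, LT = yz.
f_3 = -5z + 5, LT = z.

S(f_1,f_2): lcm = x^2yz. S = 8/3x^2y + 1/3x^2z + yz^2 - 11/3x^2 + 1/3z^2 - 13/3z.
  leading term x^2y: subtract (8/9)·f_1 from 8/3x^2y + 1/3x^2z + yz^2 - 11/3x^2 + 1/3z^2 - 13/3z → 1/3x^2z + yz^2 - 11/3x^2 - 8/3yz + 1/3z^2 - 47/9z + 104/9
  leading term x^2z: subtract (-1/15x^2)·f_3 from 1/3x^2z + yz^2 - 11/3x^2 - 8/3yz + 1/3z^2 - 47/9z + 104/9 → yz^2 - 10/3x^2 - 8/3yz + 1/3z^2 - 47/9z + 104/9
  leading term yz^2: subtract (-1/3z)·f_2 from yz^2 - 10/3x^2 - 8/3yz + 1/3z^2 - 47/9z + 104/9 → -10/3x^2 + 2/3z^2 - 80/9z + 104/9
  leading term x^2: no divisor's leading term divides it; move -10/3x^2 to the remainder.
  leading term z^2: subtract (-2/15z)·f_3 from 2/3z^2 - 80/9z + 104/9 → -74/9z + 104/9
  leading term z: subtract (74/45)·f_3 from -74/9z + 104/9 → 10/3
  leading term 1: no divisor's leading term divides it; move 10/3 to the remainder.
  remainder -10/3x^2 + 10/3 ≠ 0; add g_4 = -10/3x^2 + 10/3 to the basis.

S(f_2,f_3): lcm = yz. S = -5/3y - 1/3z + 11/3.
  leading term y: no divisor's leading term divides it; move -5/3y to the remainder.
  leading term z: subtract (1/15)·f_3 from -1/3z + 11/3 → 10/3
  leading term 1: no divisor's leading term divides it; move 10/3 to the remainder.
  remainder -5/3y + 10/3 ≠ 0; add g_5 = -5/3y + 10/3 to the basis.

The other S-polynomials (S(f_1,f_3), S(f_1,g_4), S(f_2,g_4), S(f_3,g_4), S(f_1,g_5), S(f_2,g_5), S(f_3,g_5), S(g_4,g_5)) all reduce to 0 modulo the current basis, so we have a Gröbner basis.
Inter-reduce: drop elements whose leading term is divisible by another's, tail-reduce, and make monic.
Reduced Gröbner basis: {x^2 - 1, y - 2, z - 1}.

Buchberger on the second generating set:
h_1 = 15x^2y + 12yz + 8y - 44z - 26, LT = x^2y.
h_2 = 55z - 55, LT = z.
h_3 = -27x^2y - 30yz + 8y + 17z + 81, LT = x^2y.

S(h_1,h_3): lcm = x^2y. S = -14/45yz + 112/135y - 311/135z + 19/15.
  leading term yz: subtract (-14/2475y)·h_2 from -14/45yz + 112/135y - 311/135z + 19/15 → 14/27y - 311/135z + 19/15
  leading term y: no divisor's leading term divides it; move 14/27y to the remainder.
  leading term z: subtract (-311/7425)·h_2 from -311/135z + 19/15 → -28/27
  leading term 1: no divisor's leading term divides it; move -28/27 to the remainder.
  remainder 14/27y - 28/27 ≠ 0; add k_4 = 14/27y - 28/27 to the basis.

S(h_1,k_4): lcm = x^2y. S = 2x^2 + 4/5yz + 8/15y - 44/15z - 26/15.
  leading term x^2: no divisor's leading term divides it; move 2x^2 to the remainder.
  leading term yz: subtract (4/275y)·h_2 from 4/5yz + 8/15y - 44/15z - 26/15 → 4/3y - 44/15z - 26/15
  leading term y: subtract (18/7)·k_4 from 4/3y - 44/15z - 26/15 → -44/15z + 14/15
  leading term z: subtract (-4/75)·h_2 from -44/15z + 14/15 → -2
  leading term 1: no divisor's leading term divides it; move -2 to the remainder.
  remainder 2x^2 - 2 ≠ 0; add k_5 = 2x^2 - 2 to the basis.

The other S-polynomials (S(h_1,h_2), S(h_2,h_3), S(h_2,k_4), S(h_3,k_4), S(h_1,k_5), S(h_2,k_5), S(h_3,k_5), S(k_4,k_5)) all reduce to 0 modulo the current basis, so we have a Gröbner basis.
Inter-reduce: drop elements whose leading term is divisible by another's, tail-reduce, and make monic.
Reduced Gröbner basis: {x^2 - 1, y - 2, z - 1}.

The two bases agree; hence the ideals are identical.
The same test decides containment: I ⊆ J iff every generator of I reduces to 0 modulo a Gröbner basis of J.

Yes, the ideals are equal.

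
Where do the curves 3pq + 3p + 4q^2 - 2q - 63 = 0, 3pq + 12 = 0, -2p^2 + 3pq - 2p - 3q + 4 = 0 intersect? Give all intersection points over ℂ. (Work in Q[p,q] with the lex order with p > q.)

Compute a lex Gröbner basis by Buchberger's algorithm.
f_1 = 3pq + 3p + 4q^2 - 2q - 63, LT = pq.
f_2 = 3pq + 12, LT = pq.
f_3 = -2p^2 + 3pq - 2p - 3q + 4, LT = p^2.

S(f_1,f_2): lcm = pq. S = p + 4/3q^2 - 2/3q - 25.
  leading term p: no divisor's leading term divides it; move p to the remainder.
  leading term q^2: no divisor's leading term divides it; move 4/3q^2 to the remainder.
  leading term q: no divisor's leading term divides it; move -2/3q to the remainder.
  leading term 1: no divisor's leading term divides it; move -25 to the remainder.
  remainder p + 4/3q^2 - 2/3q - 25 ≠ 0; add h_4 = p + 4/3q^2 - 2/3q - 25 to the basis.

S(f_1,f_3): lcm = p^2q. S = p^2 + 17/6pq^2 - 5/3pq - 21p - 3/2q^2 + 2q.
  leading term p^2: subtract (-1/2)·f_3 from p^2 + 17/6pq^2 - 5/3pq - 21p - 3/2q^2 + 2q → 17/6pq^2 - 1/6pq - 22p - 3/2q^2 + 1/2q + 2
  leading term pq^2: subtract (17/18q)·f_1 from 17/6pq^2 - 1/6pq - 22p - 3/2q^2 + 1/2q + 2 → -3pq - 22p - 34/9q^3 + 7/18q^2 + 60q + 2
  leading term pq: subtract (-1)·f_1 from -3pq - 22p - 34/9q^3 + 7/18q^2 + 60q + 2 → -19p - 34/9q^3 + 79/18q^2 + 58q - 61
  leading term p: subtract (-19)·h_4 from -19p - 34/9q^3 + 79/18q^2 + 58q - 61 → -34/9q^3 + 535/18q^2 + 136/3q - 536
  leading term q^3: no divisor's leading term divides it; move -34/9q^3 to the remainder.
  leading term q^2: no divisor's leading term divides it; move 535/18q^2 to the remainder.
  leading term q: no divisor's leading term divides it; move 136/3q to the remainder.
  leading term 1: no divisor's leading term divides it; move -536 to the remainder.
  remainder -34/9q^3 + 535/18q^2 + 136/3q - 536 ≠ 0; add h_5 = -34/9q^3 + 535/18q^2 + 136/3q - 536 to the basis.

S(f_2,f_3): lcm = p^2q. S = 3/2pq^2 - pq + 4p - 3/2q^2 + 2q.
  leading term pq^2: subtract (1/2q)·f_1 from 3/2pq^2 - pq + 4p - 3/2q^2 + 2q → -5/2pq + 4p - 2q^3 - 1/2q^2 + 67/2q
  leading term pq: subtract (-5/6)·f_1 from -5/2pq + 4p - 2q^3 - 1/2q^2 + 67/2q → 13/2p - 2q^3 + 17/6q^2 + 191/6q - 105/2
  leading term p: subtract (13/2)·h_4 from 13/2p - 2q^3 + 17/6q^2 + 191/6q - 105/2 → -2q^3 - 35/6q^2 + 217/6q + 110
  leading term q^3: subtract (9/17)·h_5 from -2q^3 - 35/6q^2 + 217/6q + 110 → -1100/51q^2 + 73/6q + 6694/17
  leading term q^2: no divisor's leading term divides it; move -1100/51q^2 to the remainder.
  leading term q: no divisor's leading term divides it; move 73/6q to the remainder.
  leading term 1: no divisor's leading term divides it; move 6694/17 to the remainder.
  remainder -1100/51q^2 + 73/6q + 6694/17 ≠ 0; add h_6 = -1100/51q^2 + 73/6q + 6694/17 to the basis.

S(f_1,h_4): lcm = pq. S = p - 4/3q^3 + 2q^2 + 73/3q - 21.
  leading term p: subtract (1)·h_4 from p - 4/3q^3 + 2q^2 + 73/3q - 21 → -4/3q^3 + 2/3q^2 + 25q + 4
  leading term q^3: subtract (6/17)·h_5 from -4/3q^3 + 2/3q^2 + 25q + 4 → -167/17q^2 + 9q + 3284/17
  leading term q^2: subtract (501/1100)·h_6 from -167/17q^2 + 9q + 3284/17 → 7609/2200q + 7609/550
  leading term q: no divisor's leading term divides it; move 7609/2200q to the remainder.
  leading term 1: no divisor's leading term divides it; move 7609/550 to the remainder.
  remainder 7609/2200q + 7609/550 ≠ 0; add h_7 = 7609/2200q + 7609/550 to the basis.

The other S-polynomials (S(f_2,h_4), S(f_3,h_4), S(f_1,h_5), S(f_2,h_5), S(f_3,h_5), S(h_4,h_5), S(f_1,h_6), S(f_2,h_6), S(f_3,h_6), S(h_4,h_6), S(h_5,h_6), S(f_1,h_7), S(f_2,h_7), S(f_3,h_7), S(h_4,h_7), S(h_5,h_7), S(h_6,h_7)) all reduce to 0 modulo the current basis, so we have a Gröbner basis.
Inter-reduce: drop elements whose leading term is divisible by another's, tail-reduce, and make monic.
Reduced Gröbner basis: {p - 1, q + 4}.

A lex Gröbner basis eliminates variables successively. Here q + 4 depends only on q, with roots {-4}; lifting each root through the earlier basis elements recovers the full solutions.
  q = -4: the earlier basis element becomes p - 1 = 0, giving p = 1 — point (1, -4).
This is the nonlinear analogue of row-reducing a linear system.

{(1, -4)}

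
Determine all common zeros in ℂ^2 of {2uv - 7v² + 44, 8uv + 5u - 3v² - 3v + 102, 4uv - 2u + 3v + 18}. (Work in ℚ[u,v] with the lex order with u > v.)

{(-4, 2)}

Compute a lex Gröbner basis by Buchberger's algorithm.
f_1 = 2uv - 7v² + 44, LT = uv.
f_2 = 8uv + 5u - 3v² - 3v + 102, LT = uv.
f_3 = 4uv - 2u + 3v + 18, LT = uv.

S(f_1,f_2): lcm = uv. S = -⅝u - 25/8v² + ⅜v + 37/4.
  reduce S modulo (f_1, f_2, f_3):
  remainder -⅝u - 25/8v² + ⅜v + 37/4 ≠ 0; add h_4 = -⅝u - 25/8v² + ⅜v + 37/4 to the basis.

S(f_1,f_3): lcm = uv. S = ½u - 7/2v² - ¾v + 35/2.
  reduce S modulo (f_1, f_2, f_3, h_4):
  remainder -6v² - 9/20v + 249/10 ≠ 0; add h_5 = -6v² - 9/20v + 249/10 to the basis.

S(f_1,h_4): lcm = uv. S = -5v³ - 29/10v² + 74/5v + 22.
  reduce S modulo (f_1, f_2, f_3, h_4, h_5):
  remainder -9217/1600v + 9217/800 ≠ 0; add h_6 = -9217/1600v + 9217/800 to the basis.

The other S-polynomials (S(f_2,f_3), S(f_2,h_4), S(f_3,h_4), S(f_1,h_5), S(f_2,h_5), S(f_3,h_5), S(h_4,h_5), S(f_1,h_6), S(f_2,h_6), S(f_3,h_6), S(h_4,h_6), S(h_5,h_6)) all reduce to 0 modulo the current basis, so we have a Gröbner basis.
Inter-reduce: drop elements whose leading term is divisible by another's, tail-reduce, and make monic.
Reduced Gröbner basis: {u + 4, v - 2}.

Since the basis is lex-ordered, v - 2 is univariate in v. Its roots are {2}. Back-substituting each root into the other basis elements fixes the other coordinates.
  v = 2: the earlier basis element becomes u + 4 = 0, giving u = -4 — point (-4, 2).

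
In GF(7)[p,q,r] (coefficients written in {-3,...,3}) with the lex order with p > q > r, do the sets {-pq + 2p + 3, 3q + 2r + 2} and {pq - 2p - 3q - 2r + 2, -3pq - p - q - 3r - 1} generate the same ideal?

Yes, the ideals are equal.

Two ideals are equal iff their reduced Gröbner bases coincide (the reduced basis is unique for a fixed ordering).
Buchberger on the first generating set:
f_1 = -pq + 2p + 3, LT = pq.
f_2 = 3q + 2r + 2, LT = q.

S(f_1,f_2): lcm = pq. S = -3pr + 2p - 3.
  reduce S modulo (f_1, f_2):
  remainder -3pr + 2p - 3 ≠ 0; add g_3 = -3pr + 2p - 3 to the basis.

The other S-polynomials (S(f_1,g_3), S(f_2,g_3)) all reduce to 0 modulo the current basis, so we have a Gröbner basis.
Inter-reduce: drop elements whose leading term is divisible by another's, tail-reduce, and make monic.
Reduced Gröbner basis: {pr - 3p + 1, q + 3r + 3}.

Buchberger on the second generating set:
h_1 = pq - 2p - 3q - 2r + 2, LT = pq.
h_2 = -3pq - p - q - 3r - 1, LT = pq.

S(h_1,h_2): lcm = pq. S = -q - 3r - 3.
  reduce S modulo (h_1, h_2):
  remainder -q - 3r - 3 ≠ 0; add k_3 = -q - 3r - 3 to the basis.

S(h_1,k_3): lcm = pq. S = -3pr + 2p - 3q - 2r + 2.
  reduce S modulo (h_1, h_2, k_3):
  remainder -3pr + 2p - 3 ≠ 0; add k_4 = -3pr + 2p - 3 to the basis.

The other S-polynomials (S(h_2,k_3), S(h_1,k_4), S(h_2,k_4), S(k_3,k_4)) all reduce to 0 modulo the current basis, so we have a Gröbner basis.
Inter-reduce: drop elements whose leading term is divisible by another's, tail-reduce, and make monic.
Reduced Gröbner basis: {pr - 3p + 1, q + 3r + 3}.

The two bases agree; hence the ideals are identical.
The choice of monomial ordering does not affect the verdict — as long as both bases are computed under the same ordering, their equality decides ideal equality.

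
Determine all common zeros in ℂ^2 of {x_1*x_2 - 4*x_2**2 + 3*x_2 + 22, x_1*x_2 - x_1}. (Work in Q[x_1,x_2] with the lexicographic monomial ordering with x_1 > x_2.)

Compute a lex Gröbner basis by Buchberger's algorithm.
f_1 = x_1*x_2 - 4*x_2**2 + 3*x_2 + 22, LT = x_1*x_2.
f_2 = x_1*x_2 - x_1, LT = x_1*x_2.

S(f_1,f_2): lcm = x_1*x_2. S = x_1 - 4*x_2**2 + 3*x_2 + 22.
  reduce S modulo (f_1, f_2):
  remainder x_1 - 4*x_2**2 + 3*x_2 + 22 ≠ 0; add h_3 = x_1 - 4*x_2**2 + 3*x_2 + 22 to the basis.

S(f_1,h_3): lcm = x_1*x_2. S = 4*x_2**3 - 7*x_2**2 - 19*x_2 + 22.
  reduce S modulo (f_1, f_2, h_3):
  remainder 4*x_2**3 - 7*x_2**2 - 19*x_2 + 22 ≠ 0; add h_4 = 4*x_2**3 - 7*x_2**2 - 19*x_2 + 22 to the basis.

The other S-polynomials (S(f_2,h_3), S(f_1,h_4), S(f_2,h_4), S(h_3,h_4)) all reduce to 0 modulo the current basis, so we have a Gröbner basis.
Inter-reduce: drop elements whose leading term is divisible by another's, tail-reduce, and make monic.
Reduced Gröbner basis: {x_1 - 4*x_2**2 + 3*x_2 + 22, x_2**3 - 7/4*x_2**2 - 19/4*x_2 + 11/2}.

The lex basis is triangular: the last element involves only x_2. Solving x_2**3 - 7/4*x_2**2 - 19/4*x_2 + 11/2 = 0 gives x_2 ∈ {-2, 1, 11/4}; substituting each value into the earlier elements determines the remaining variables.
  x_2 = -2: the earlier basis element becomes x_1 = 0, giving x_1 = 0 — point (0, -2).
  x_2 = 1: the earlier basis element becomes x_1 + 21 = 0, giving x_1 = -21 — point (-21, 1).
  x_2 = 11/4: the earlier basis element becomes x_1 = 0, giving x_1 = 0 — point (0, 11/4).

{(0, -2), (-21, 1), (0, 11/4)}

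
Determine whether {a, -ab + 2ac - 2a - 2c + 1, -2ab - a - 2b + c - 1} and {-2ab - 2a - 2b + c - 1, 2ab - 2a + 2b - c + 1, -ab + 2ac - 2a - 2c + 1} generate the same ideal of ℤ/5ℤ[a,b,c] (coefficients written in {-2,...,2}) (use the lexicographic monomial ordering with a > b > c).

For a fixed monomial order, each ideal has a unique reduced Gröbner basis; comparing bases decides equality.
Buchberger on the first generating set:
f_1 = a, LT = a.
f_2 = -ab + 2ac - 2a - 2c + 1, LT = ab.
f_3 = -2ab - a - 2b + c - 1, LT = ab.

S(f_1,f_2): lcm = ab. S = 2ac - 2a - 2c + 1.
  leading term ac: subtract (2c)·f_1 from 2ac - 2a - 2c + 1 → -2a - 2c + 1
  leading term a: subtract (-2)·f_1 from -2a - 2c + 1 → -2c + 1
  leading term c: no divisor's leading term divides it; move -2c to the remainder.
  leading term 1: no divisor's leading term divides it; move 1 to the remainder.
  remainder -2c + 1 ≠ 0; add g_4 = -2c + 1 to the basis.

S(f_1,f_3): lcm = ab. S = 2a - b - 2c + 2.
  leading term a: subtract (2)·f_1 from 2a - b - 2c + 2 → -b - 2c + 2
  leading term b: no divisor's leading term divides it; move -b to the remainder.
  leading term c: subtract (1)·g_4 from -2c + 2 → 1
  leading term 1: no divisor's leading term divides it; move 1 to the remainder.
  remainder -b + 1 ≠ 0; add g_5 = -b + 1 to the basis.

S(f_2,f_3): lcm = ab. S = -2ac - a - b + 1.
  leading term ac: subtract (-2c)·f_1 from -2ac - a - b + 1 → -a - b + 1
  leading term a: subtract (-1)·f_1 from -a - b + 1 → -b + 1
  leading term b: subtract (1)·g_5 from -b + 1 → 0
  remainder 0.

S(f_1,g_4): leading monomials are coprime, so the S-polynomial reduces to 0 (Buchberger's first criterion).
S(f_2,g_4): leading monomials are coprime, so the S-polynomial reduces to 0 (Buchberger's first criterion).
S(f_3,g_4): leading monomials are coprime, so the S-polynomial reduces to 0 (Buchberger's first criterion).
S(f_1,g_5): leading monomials are coprime, so the S-polynomial reduces to 0 (Buchberger's first criterion).
S(f_2,g_5): lcm = ab. S = -2ac - 2a + 2c - 1.
  leading term ac: subtract (-2c)·f_1 from -2ac - 2a + 2c - 1 → -2a + 2c - 1
  leading term a: subtract (-2)·f_1 from -2a + 2c - 1 → 2c - 1
  leading term c: subtract (-1)·g_4 from 2c - 1 → 0
  remainder 0.

S(f_3,g_5): lcm = ab. S = -a + b + 2c - 2.
  leading term a: subtract (-1)·f_1 from -a + b + 2c - 2 → b + 2c - 2
  leading term b: subtract (-1)·g_5 from b + 2c - 2 → 2c - 1
  leading term c: subtract (-1)·g_4 from 2c - 1 → 0
  remainder 0.

S(g_4,g_5): leading monomials are coprime, so the S-polynomial reduces to 0 (Buchberger's first criterion).
Every S-polynomial of the final basis reduces to 0, so we have a Gröbner basis.
Inter-reduce: drop elements whose leading term is divisible by another's, tail-reduce, and make monic.
Reduced Gröbner basis: {a, b - 1, c + 2}.

Buchberger on the second generating set:
h_1 = -2ab - 2a - 2b + c - 1, LT = ab.
h_2 = 2ab - 2a + 2b - c + 1, LT = ab.
h_3 = -ab + 2ac - 2a - 2c + 1, LT = ab.

S(h_1,h_2): lcm = ab. S = 2a.
  leading term a: no divisor's leading term divides it; move 2a to the remainder.
  remainder 2a ≠ 0; add k_4 = 2a to the basis.

S(h_1,h_3): lcm = ab. S = 2ac - a + b - 1.
  leading term ac: subtract (c)·k_4 from 2ac - a + b - 1 → -a + b - 1
  leading term a: subtract (2)·k_4 from -a + b - 1 → b - 1
  leading term b: no divisor's leading term divides it; move b to the remainder.
  leading term 1: no divisor's leading term divides it; move -1 to the remainder.
  remainder b - 1 ≠ 0; add k_5 = b - 1 to the basis.

S(h_2,h_3): lcm = ab. S = 2ac + 2a + b - 1.
  leading term ac: subtract (c)·k_4 from 2ac + 2a + b - 1 → 2a + b - 1
  leading term a: subtract (1)·k_4 from 2a + b - 1 → b - 1
  leading term b: subtract (1)·k_5 from b - 1 → 0
  remainder 0.

S(h_1,k_4): lcm = ab. S = a + b + 2c - 2.
  leading term a: subtract (-2)·k_4 from a + b + 2c - 2 → b + 2c - 2
  leading term b: subtract (1)·k_5 from b + 2c - 2 → 2c - 1
  leading term c: no divisor's leading term divides it; move 2c to the remainder.
  leading term 1: no divisor's leading term divides it; move -1 to the remainder.
  remainder 2c - 1 ≠ 0; add k_6 = 2c - 1 to the basis.

S(h_2,k_4): lcm = ab. S = -a + b + 2c - 2.
  leading term a: subtract (2)·k_4 from -a + b + 2c - 2 → b + 2c - 2
  leading term b: subtract (1)·k_5 from b + 2c - 2 → 2c - 1
  leading term c: subtract (1)·k_6 from 2c - 1 → 0
  remainder 0.

S(h_3,k_4): lcm = ab. S = -2ac + 2a + 2c - 1.
  leading term ac: subtract (-c)·k_4 from -2ac + 2a + 2c - 1 → 2a + 2c - 1
  leading term a: subtract (1)·k_4 from 2a + 2c - 1 → 2c - 1
  leading term c: subtract (1)·k_6 from 2c - 1 → 0
  remainder 0.

S(h_1,k_5): lcm = ab. S = 2a + b + 2c - 2.
  leading term a: subtract (1)·k_4 from 2a + b + 2c - 2 → b + 2c - 2
  leading term b: subtract (1)·k_5 from b + 2c - 2 → 2c - 1
  leading term c: subtract (1)·k_6 from 2c - 1 → 0
  remainder 0.

S(h_2,k_5): lcm = ab. S = b + 2c - 2.
  leading term b: subtract (1)·k_5 from b + 2c - 2 → 2c - 1
  leading term c: subtract (1)·k_6 from 2c - 1 → 0
  remainder 0.

S(h_3,k_5): lcm = ab. S = -2ac - 2a + 2c - 1.
  leading term ac: subtract (-c)·k_4 from -2ac - 2a + 2c - 1 → -2a + 2c - 1
  leading term a: subtract (-1)·k_4 from -2a + 2c - 1 → 2c - 1
  leading term c: subtract (1)·k_6 from 2c - 1 → 0
  remainder 0.

S(k_4,k_5): leading monomials are coprime, so the S-polynomial reduces to 0 (Buchberger's first criterion).
S(h_1,k_6): leading monomials are coprime, so the S-polynomial reduces to 0 (Buchberger's first criterion).
S(h_2,k_6): leading monomials are coprime, so the S-polynomial reduces to 0 (Buchberger's first criterion).
S(h_3,k_6): leading monomials are coprime, so the S-polynomial reduces to 0 (Buchberger's first criterion).
S(k_4,k_6): leading monomials are coprime, so the S-polynomial reduces to 0 (Buchberger's first criterion).
S(k_5,k_6): leading monomials are coprime, so the S-polynomial reduces to 0 (Buchberger's first criterion).
Every S-polynomial of the final basis reduces to 0, so we have a Gröbner basis.
Inter-reduce: drop elements whose leading term is divisible by another's, tail-reduce, and make monic.
Reduced Gröbner basis: {a, b - 1, c + 2}.

These coincide, so the ideals are equal.

Yes, the ideals are equal.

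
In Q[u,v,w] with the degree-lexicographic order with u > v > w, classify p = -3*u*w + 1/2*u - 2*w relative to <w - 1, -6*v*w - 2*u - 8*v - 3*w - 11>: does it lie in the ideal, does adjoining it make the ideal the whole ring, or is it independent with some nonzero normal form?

First compute the reduced Gröbner basis of I by Buchberger's algorithm.
f_1 = w - 1, LT = w.
f_2 = -6*v*w - 2*u - 8*v - 3*w - 11, LT = v*w.

S(f_1,f_2): lcm = v*w. S = -1/3*u - 7/3*v - 1/2*w - 11/6.
  reduce S modulo (f_1, f_2):
  remainder -1/3*u - 7/3*v - 7/3 ≠ 0; add h_3 = -1/3*u - 7/3*v - 7/3 to the basis.

The other S-polynomials (S(f_1,h_3), S(f_2,h_3)) all reduce to 0 modulo the current basis, so we have a Gröbner basis.
Inter-reduce: drop elements whose leading term is divisible by another's, tail-reduce, and make monic.
Reduced Gröbner basis: {u + 7*v + 7, w - 1}.
Label its elements g_1 = u + 7*v + 7, g_2 = w - 1.

Reduce p = -3*u*w + 1/2*u - 2*w modulo G:
  leading term u*w: subtract (-3*w)·g_1 from -3*u*w + 1/2*u - 2*w → 21*v*w + 1/2*u + 19*w
  leading term v*w: subtract (21*v)·g_2 from 21*v*w + 1/2*u + 19*w → 1/2*u + 21*v + 19*w
  leading term u: subtract (1/2)·g_1 from 1/2*u + 21*v + 19*w → 35/2*v + 19*w - 7/2
  leading term v: no divisor's leading term divides it; move 35/2*v to the remainder.
  leading term w: subtract (19)·g_2 from 19*w - 7/2 → 31/2
  leading term 1: no divisor's leading term divides it; move 31/2 to the remainder.
  normal form = 35/2*v + 31/2.
The normal form is nonzero, so p ∉ I. Since p minus its normal form lies in I, I + (p) = I + (r) where r = 35/2*v + 31/2; decide whether this ideal is the whole ring.
Run Buchberger on G together with r (pairs among the g_i already reduce to 0 since G is a Gröbner basis):
g_1 = u + 7*v + 7, LT = u.
g_2 = w - 1, LT = w.
r = 35/2*v + 31/2, LT = v.

The S-polynomials (S(g_1,g_2), S(g_1,r), S(g_2,r)) all reduce to 0 modulo the current basis, so we have a Gröbner basis.
Inter-reduce: drop elements whose leading term is divisible by another's, tail-reduce, and make monic.
Reduced Gröbner basis: {u + 4/5, v + 31/35, w - 1}.
The reduced Gröbner basis of I + (p) is {u + 4/5, v + 31/35, w - 1} ≠ {1}, a proper ideal, so the enlarged system stays consistent: p is independent of I, with normal form 35/2*v + 31/2.

-3*u*w + 1/2*u - 2*w is independent of I; its normal form modulo I is 35/2*v + 31/2.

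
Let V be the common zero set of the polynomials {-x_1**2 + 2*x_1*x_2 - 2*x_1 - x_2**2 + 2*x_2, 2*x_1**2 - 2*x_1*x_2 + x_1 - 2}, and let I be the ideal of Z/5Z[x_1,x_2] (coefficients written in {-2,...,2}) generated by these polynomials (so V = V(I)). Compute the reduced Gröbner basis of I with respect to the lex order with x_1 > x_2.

G = {x_1 + x_2 + 1, x_2**2 + 1}

Buchberger's algorithm terminates because the ascending chain of leading-term ideals stabilizes.

f_1 = -x_1**2 + 2*x_1*x_2 - 2*x_1 - x_2**2 + 2*x_2, LT = x_1**2.
f_2 = 2*x_1**2 - 2*x_1*x_2 + x_1 - 2, LT = x_1**2.

S(f_1,f_2): lcm = x_1**2. S = -x_1*x_2 - x_1 + x_2**2 - 2*x_2 + 1.
  reduce S modulo (f_1, f_2):
  remainder -x_1*x_2 - x_1 + x_2**2 - 2*x_2 + 1 ≠ 0; add g_3 = -x_1*x_2 - x_1 + x_2**2 - 2*x_2 + 1 to the basis.

S(f_1,g_3): lcm = x_1**2*x_2. S = -x_1**2 - x_1*x_2**2 + x_1 + x_2**3 - 2*x_2**2.
  reduce S modulo (f_1, f_2, g_3):
  remainder -x_1 - x_2 - 1 ≠ 0; add g_4 = -x_1 - x_2 - 1 to the basis.

S(f_1,g_4): lcm = x_1**2. S = 2*x_1*x_2 + x_1 + x_2**2 - 2*x_2.
  reduce S modulo (f_1, f_2, g_3, g_4):
  remainder -2*x_2**2 - 2 ≠ 0; add g_5 = -2*x_2**2 - 2 to the basis.

The other S-polynomials (S(f_2,g_3), S(f_2,g_4), S(g_3,g_4), S(f_1,g_5), S(f_2,g_5), S(g_3,g_5), S(g_4,g_5)) all reduce to 0 modulo the current basis, so we have a Gröbner basis.
Inter-reduce: drop elements whose leading term is divisible by another's, tail-reduce, and make monic.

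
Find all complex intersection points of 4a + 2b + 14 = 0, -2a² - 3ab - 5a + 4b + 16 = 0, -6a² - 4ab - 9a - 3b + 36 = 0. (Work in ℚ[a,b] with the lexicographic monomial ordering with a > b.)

Compute a lex Gröbner basis by Buchberger's algorithm.
f_1 = 4a + 2b + 14, LT = a.
f_2 = -2a² - 3ab - 5a + 4b + 16, LT = a².
f_3 = -6a² - 4ab - 9a - 3b + 36, LT = a².

S(f_1,f_2): lcm = a². S = -ab + a + 2b + 8.
  leading term ab: subtract (-¼b)·f_1 from -ab + a + 2b + 8 → a + ½b² + 11/2b + 8
  leading term a: subtract (¼)·f_1 from a + ½b² + 11/2b + 8 → ½b² + 5b + 9/2
  leading term b²: no divisor's leading term divides it; move ½b² to the remainder.
  leading term b: no divisor's leading term divides it; move 5b to the remainder.
  leading term 1: no divisor's leading term divides it; move 9/2 to the remainder.
  remainder ½b² + 5b + 9/2 ≠ 0; add h_4 = ½b² + 5b + 9/2 to the basis.

S(f_1,f_3): lcm = a². S = -⅙ab + 2a - ½b + 6.
  leading term ab: subtract (-1/24b)·f_1 from -⅙ab + 2a - ½b + 6 → 2a + 1/12b² + 1/12b + 6
  leading term a: subtract (½)·f_1 from 2a + 1/12b² + 1/12b + 6 → 1/12b² - 11/12b - 1
  leading term b²: subtract (⅙)·h_4 from 1/12b² - 11/12b - 1 → -7/4b - 7/4
  leading term b: no divisor's leading term divides it; move -7/4b to the remainder.
  leading term 1: no divisor's leading term divides it; move -7/4 to the remainder.
  remainder -7/4b - 7/4 ≠ 0; add h_5 = -7/4b - 7/4 to the basis.

The other S-polynomials (S(f_2,f_3), S(f_1,h_4), S(f_2,h_4), S(f_3,h_4), S(f_1,h_5), S(f_2,h_5), S(f_3,h_5), S(h_4,h_5)) all reduce to 0 modulo the current basis, so we have a Gröbner basis.
Inter-reduce: drop elements whose leading term is divisible by another's, tail-reduce, and make monic.
Reduced Gröbner basis: {a + 3, b + 1}.

Elimination: the polynomial b + 1 lies in the elimination ideal for b, so b ∈ {-1}. For each such b, the remaining basis elements (now univariate) give the rest of the solution.
  b = -1: the earlier basis element becomes a + 3 = 0, giving a = -3 — point (-3, -1).
Each listed point satisfies every original equation (direct substitution).

{(-3, -1)}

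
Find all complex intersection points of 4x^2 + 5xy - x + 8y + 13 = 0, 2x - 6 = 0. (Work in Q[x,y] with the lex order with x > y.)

{(3, -2)}

Compute a lex Gröbner basis by Buchberger's algorithm.
f_1 = 4x^2 + 5xy - x + 8y + 13, LT = x^2.
f_2 = 2x - 6, LT = x.

S(f_1,f_2): lcm = x^2. S = 5/4xy + 11/4x + 2y + 13/4.
  reduce S modulo (f_1, f_2):
  remainder 23/4y + 23/2 ≠ 0; add h_3 = 23/4y + 23/2 to the basis.

The other S-polynomials (S(f_1,h_3), S(f_2,h_3)) all reduce to 0 modulo the current basis, so we have a Gröbner basis.
Inter-reduce: drop elements whose leading term is divisible by another's, tail-reduce, and make monic.
Reduced Gröbner basis: {x - 3, y + 2}.

From the last basis element, y + 2 = 0, so y takes values in {-2}. Each choice, substituted upward through the basis, yields the corresponding point(s) of the solution set.
  y = -2: the earlier basis element becomes x - 3 = 0, giving x = 3 — point (3, -2).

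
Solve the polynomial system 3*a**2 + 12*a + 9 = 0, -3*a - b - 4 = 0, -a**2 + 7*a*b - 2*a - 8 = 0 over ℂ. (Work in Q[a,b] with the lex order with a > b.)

{(-1, -1)}

Compute a lex Gröbner basis by Buchberger's algorithm.
f_1 = 3*a**2 + 12*a + 9, LT = a**2.
f_2 = -3*a - b - 4, LT = a.
f_3 = -a**2 + 7*a*b - 2*a - 8, LT = a**2.

S(f_1,f_2): lcm = a**2. S = -1/3*a*b + 8/3*a + 3.
  leading term a*b: subtract (1/9*b)·f_2 from -1/3*a*b + 8/3*a + 3 → 8/3*a + 1/9*b**2 + 4/9*b + 3
  leading term a: subtract (-8/9)·f_2 from 8/3*a + 1/9*b**2 + 4/9*b + 3 → 1/9*b**2 - 4/9*b - 5/9
  leading term b**2: no divisor's leading term divides it; move 1/9*b**2 to the remainder.
  leading term b: no divisor's leading term divides it; move -4/9*b to the remainder.
  leading term 1: no divisor's leading term divides it; move -5/9 to the remainder.
  remainder 1/9*b**2 - 4/9*b - 5/9 ≠ 0; add h_4 = 1/9*b**2 - 4/9*b - 5/9 to the basis.

S(f_1,f_3): lcm = a**2. S = 7*a*b + 2*a - 5.
  leading term a*b: subtract (-7/3*b)·f_2 from 7*a*b + 2*a - 5 → 2*a - 7/3*b**2 - 28/3*b - 5
  leading term a: subtract (-2/3)·f_2 from 2*a - 7/3*b**2 - 28/3*b - 5 → -7/3*b**2 - 10*b - 23/3
  leading term b**2: subtract (-21)·h_4 from -7/3*b**2 - 10*b - 23/3 → -58/3*b - 58/3
  leading term b: no divisor's leading term divides it; move -58/3*b to the remainder.
  leading term 1: no divisor's leading term divides it; move -58/3 to the remainder.
  remainder -58/3*b - 58/3 ≠ 0; add h_5 = -58/3*b - 58/3 to the basis.

The other S-polynomials (S(f_2,f_3), S(f_1,h_4), S(f_2,h_4), S(f_3,h_4), S(f_1,h_5), S(f_2,h_5), S(f_3,h_5), S(h_4,h_5)) all reduce to 0 modulo the current basis, so we have a Gröbner basis.
Inter-reduce: drop elements whose leading term is divisible by another's, tail-reduce, and make monic.
Reduced Gröbner basis: {a + 1, b + 1}.

Elimination: the polynomial b + 1 lies in the elimination ideal for b, so b ∈ {-1}. For each such b, the remaining basis elements (now univariate) give the rest of the solution.
  b = -1: the earlier basis element becomes a + 1 = 0, giving a = -1 — point (-1, -1).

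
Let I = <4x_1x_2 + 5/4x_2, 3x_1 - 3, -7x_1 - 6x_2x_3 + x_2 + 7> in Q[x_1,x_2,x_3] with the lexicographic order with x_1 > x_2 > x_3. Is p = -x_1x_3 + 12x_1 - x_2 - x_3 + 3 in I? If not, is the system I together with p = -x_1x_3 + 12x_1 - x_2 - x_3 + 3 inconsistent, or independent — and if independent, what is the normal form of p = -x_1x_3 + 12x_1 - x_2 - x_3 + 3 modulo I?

First compute the reduced Gröbner basis of I by Buchberger's algorithm.
f_1 = 4x_1x_2 + 5/4x_2, LT = x_1x_2.
f_2 = 3x_1 - 3, LT = x_1.
f_3 = -7x_1 - 6x_2x_3 + x_2 + 7, LT = x_1.

S(f_1,f_2): lcm = x_1x_2. S = 21/16x_2.
  leading term x_2: no divisor's leading term divides it; move 21/16x_2 to the remainder.
  remainder 21/16x_2 ≠ 0; add h_4 = 21/16x_2 to the basis.

The other S-polynomials (S(f_1,f_3), S(f_2,f_3), S(f_1,h_4), S(f_2,h_4), S(f_3,h_4)) all reduce to 0 modulo the current basis, so we have a Gröbner basis.
Inter-reduce: drop elements whose leading term is divisible by another's, tail-reduce, and make monic.
Reduced Gröbner basis: {x_1 - 1, x_2}.
Label its elements g_1 = x_1 - 1, g_2 = x_2.

Reduce p = -x_1x_3 + 12x_1 - x_2 - x_3 + 3 modulo G:
  leading term x_1x_3: subtract (-x_3)·g_1 from -x_1x_3 + 12x_1 - x_2 - x_3 + 3 → 12x_1 - x_2 - 2x_3 + 3
  leading term x_1: subtract (12)·g_1 from 12x_1 - x_2 - 2x_3 + 3 → -x_2 - 2x_3 + 15
  leading term x_2: subtract (-1)·g_2 from -x_2 - 2x_3 + 15 → -2x_3 + 15
  leading term x_3: no divisor's leading term divides it; move -2x_3 to the remainder.
  leading term 1: no divisor's leading term divides it; move 15 to the remainder.
  normal form = -2x_3 + 15.
The normal form is nonzero, so p ∉ I. Since p minus its normal form lies in I, I + (p) = I + (r) where r = -2x_3 + 15; decide whether this ideal is the whole ring.
Run Buchberger on G together with r (pairs among the g_i already reduce to 0 since G is a Gröbner basis):
g_1 = x_1 - 1, LT = x_1.
g_2 = x_2, LT = x_2.
r = -2x_3 + 15, LT = x_3.

The S-polynomials (S(g_1,g_2), S(g_1,r), S(g_2,r)) all reduce to 0 modulo the current basis, so we have a Gröbner basis.
Inter-reduce: drop elements whose leading term is divisible by another's, tail-reduce, and make monic.
Reduced Gröbner basis: {x_1 - 1, x_2, x_3 - 15/2}.
The reduced Gröbner basis of I + (p) is {x_1 - 1, x_2, x_3 - 15/2} ≠ {1}, a proper ideal, so the enlarged system stays consistent: p is independent of I, with normal form -2x_3 + 15.

-x_1x_3 + 12x_1 - x_2 - x_3 + 3 is independent of I; its normal form modulo I is -2x_3 + 15.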